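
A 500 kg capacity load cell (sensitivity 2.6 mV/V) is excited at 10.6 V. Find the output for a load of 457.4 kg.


Vout = rated_output * Vex * (load / capacity).
Vout = 2.6 * 10.6 * (457.4 / 500)
Vout = 2.6 * 10.6 * 0.9148
Vout = 25.212 mV

25.212 mV


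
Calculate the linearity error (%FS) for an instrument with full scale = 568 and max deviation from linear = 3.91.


Linearity error = (max deviation / full scale) * 100%.
Linearity = (3.91 / 568) * 100
Linearity = 0.688 %FS

0.688 %FS


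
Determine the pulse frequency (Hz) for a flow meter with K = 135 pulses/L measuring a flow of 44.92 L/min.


Frequency = K * Q / 60 (converting L/min to L/s).
f = 135 * 44.92 / 60
f = 6064.2 / 60
f = 101.07 Hz

101.07 Hz


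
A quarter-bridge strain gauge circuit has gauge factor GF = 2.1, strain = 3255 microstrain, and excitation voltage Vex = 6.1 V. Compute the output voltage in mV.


Quarter bridge output: Vout = (GF * epsilon * Vex) / 4.
Vout = (2.1 * 3255e-6 * 6.1) / 4
Vout = 0.04169655 / 4 V
Vout = 0.01042414 V = 10.4241 mV

10.4241 mV


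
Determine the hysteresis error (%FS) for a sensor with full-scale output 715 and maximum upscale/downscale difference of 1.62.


Hysteresis = (max difference / full scale) * 100%.
H = (1.62 / 715) * 100
H = 0.227 %FS

0.227 %FS


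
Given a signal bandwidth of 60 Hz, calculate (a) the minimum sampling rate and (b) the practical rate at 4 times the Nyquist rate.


By Nyquist theorem, fs_min = 2 * fmax.
fs_min = 2 * 60 = 120 Hz
Practical rate = 4 * fs_min = 4 * 120 = 480 Hz

fs_min = 120 Hz, fs_practical = 480 Hz


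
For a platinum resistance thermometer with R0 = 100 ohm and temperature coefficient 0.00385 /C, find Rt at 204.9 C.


The RTD equation: Rt = R0 * (1 + alpha * T).
Rt = 100 * (1 + 0.00385 * 204.9)
Rt = 100 * (1 + 0.788865)
Rt = 100 * 1.788865
Rt = 178.886 ohm

178.886 ohm


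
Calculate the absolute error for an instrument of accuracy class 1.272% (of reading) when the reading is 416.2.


Absolute error = (accuracy% / 100) * reading.
Error = (1.272 / 100) * 416.2
Error = 0.01272 * 416.2
Error = 5.2941

5.2941


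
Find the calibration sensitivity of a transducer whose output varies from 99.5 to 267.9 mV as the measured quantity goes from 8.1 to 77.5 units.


Sensitivity = (y2 - y1) / (x2 - x1).
S = (267.9 - 99.5) / (77.5 - 8.1)
S = 168.4 / 69.4
S = 2.4265 mV/unit

2.4265 mV/unit


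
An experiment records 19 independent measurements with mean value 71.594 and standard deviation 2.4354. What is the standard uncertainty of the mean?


The standard uncertainty for Type A evaluation is u = s / sqrt(n).
u = 2.4354 / sqrt(19)
u = 2.4354 / 4.3589
u = 0.5587

0.5587


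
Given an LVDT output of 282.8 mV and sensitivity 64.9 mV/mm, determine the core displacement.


Displacement = Vout / sensitivity.
d = 282.8 / 64.9
d = 4.357 mm

4.357 mm


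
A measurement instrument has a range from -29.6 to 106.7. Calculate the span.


Span = upper range - lower range.
Span = 106.7 - (-29.6)
Span = 136.3

136.3


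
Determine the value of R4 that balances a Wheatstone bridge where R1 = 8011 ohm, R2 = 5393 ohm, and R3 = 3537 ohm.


At balance: R1*R4 = R2*R3, so R4 = R2*R3/R1.
R4 = 5393 * 3537 / 8011
R4 = 19075041 / 8011
R4 = 2381.11 ohm

2381.11 ohm


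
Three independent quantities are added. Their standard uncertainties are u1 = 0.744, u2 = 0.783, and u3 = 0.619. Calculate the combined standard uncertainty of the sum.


For a sum of independent quantities, uc = sqrt(u1^2 + u2^2 + u3^2).
uc = sqrt(0.744^2 + 0.783^2 + 0.619^2)
uc = sqrt(0.553536 + 0.613089 + 0.383161)
uc = 1.2449

1.2449


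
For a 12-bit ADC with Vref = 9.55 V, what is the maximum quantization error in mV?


The maximum quantization error is +/- LSB/2.
LSB = Vref / 2^n = 9.55 / 4096 = 0.00233154 V
Max error = LSB / 2 = 0.00233154 / 2 = 0.00116577 V
Max error = 1.1658 mV

1.1658 mV


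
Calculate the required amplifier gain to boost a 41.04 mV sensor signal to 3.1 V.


Gain = Vout / Vin (converting to same units).
G = 3.1 V / 41.04 mV
G = 3100.0 mV / 41.04 mV
G = 75.54

75.54


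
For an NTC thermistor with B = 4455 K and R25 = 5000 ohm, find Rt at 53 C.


NTC thermistor equation: Rt = R25 * exp(B * (1/T - 1/T25)).
T in Kelvin: 326.15 K, T25 = 298.15 K
1/T - 1/T25 = 1/326.15 - 1/298.15 = -0.00028794
B * (1/T - 1/T25) = 4455 * -0.00028794 = -1.2828
Rt = 5000 * exp(-1.2828) = 1386.3 ohm

1386.3 ohm


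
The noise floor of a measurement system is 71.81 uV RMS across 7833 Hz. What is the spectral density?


Noise spectral density = Vrms / sqrt(BW).
NSD = 71.81 / sqrt(7833)
NSD = 71.81 / 88.5042
NSD = 0.8114 uV/sqrt(Hz)

0.8114 uV/sqrt(Hz)


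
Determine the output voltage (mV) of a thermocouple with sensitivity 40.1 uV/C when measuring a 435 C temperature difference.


The thermocouple output V = sensitivity * dT.
V = 40.1 uV/C * 435 C
V = 17443.5 uV
V = 17.444 mV

17.444 mV


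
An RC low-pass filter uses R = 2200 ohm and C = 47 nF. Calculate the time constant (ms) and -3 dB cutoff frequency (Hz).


Time constant: tau = R * C.
tau = 2200 * 4.70e-08 = 0.0001034 s
tau = 0.1034 ms
Cutoff frequency: fc = 1 / (2*pi*R*C).
fc = 1 / (2*pi*0.0001034) = 1539.22 Hz

tau = 0.1034 ms, fc = 1539.22 Hz


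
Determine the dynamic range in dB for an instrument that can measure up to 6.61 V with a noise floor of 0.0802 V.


Dynamic range = 20 * log10(Vmax / Vnoise).
DR = 20 * log10(6.61 / 0.0802)
DR = 20 * log10(82.42)
DR = 38.32 dB

38.32 dB


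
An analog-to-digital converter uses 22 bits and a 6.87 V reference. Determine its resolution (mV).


The resolution (LSB) of an ADC is Vref / 2^n.
LSB = 6.87 / 2^22
LSB = 6.87 / 4194304
LSB = 1.64e-06 V = 0.00163794 mV

0.00163794 mV


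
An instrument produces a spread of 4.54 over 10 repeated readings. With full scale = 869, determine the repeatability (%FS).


Repeatability = (spread / full scale) * 100%.
R = (4.54 / 869) * 100
R = 0.522 %FS

0.522 %FS


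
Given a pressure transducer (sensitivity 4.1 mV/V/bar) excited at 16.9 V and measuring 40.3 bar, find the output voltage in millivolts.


Output = sensitivity * Vex * P.
Vout = 4.1 * 16.9 * 40.3
Vout = 69.29 * 40.3
Vout = 2792.39 mV

2792.39 mV


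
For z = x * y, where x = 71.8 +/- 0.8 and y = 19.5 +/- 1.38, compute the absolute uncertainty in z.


For a product z = x*y, the relative uncertainty is:
uz/z = sqrt((ux/x)^2 + (uy/y)^2)
Relative uncertainties: ux/x = 0.8/71.8 = 0.011142
uy/y = 1.38/19.5 = 0.070769
z = 71.8 * 19.5 = 1400.1
uz = 1400.1 * sqrt(0.011142^2 + 0.070769^2) = 100.305

100.305


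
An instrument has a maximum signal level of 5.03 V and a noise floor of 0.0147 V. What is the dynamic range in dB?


Dynamic range = 20 * log10(Vmax / Vnoise).
DR = 20 * log10(5.03 / 0.0147)
DR = 20 * log10(342.18)
DR = 50.69 dB

50.69 dB


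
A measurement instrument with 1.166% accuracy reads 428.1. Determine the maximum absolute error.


Absolute error = (accuracy% / 100) * reading.
Error = (1.166 / 100) * 428.1
Error = 0.01166 * 428.1
Error = 4.9916

4.9916


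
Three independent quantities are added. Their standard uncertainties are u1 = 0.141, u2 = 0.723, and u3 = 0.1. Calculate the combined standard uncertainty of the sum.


For a sum of independent quantities, uc = sqrt(u1^2 + u2^2 + u3^2).
uc = sqrt(0.141^2 + 0.723^2 + 0.1^2)
uc = sqrt(0.019881 + 0.522729 + 0.01)
uc = 0.7434

0.7434


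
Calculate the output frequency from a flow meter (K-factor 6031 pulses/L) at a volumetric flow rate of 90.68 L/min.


Frequency = K * Q / 60 (converting L/min to L/s).
f = 6031 * 90.68 / 60
f = 546891.08 / 60
f = 9114.85 Hz

9114.85 Hz


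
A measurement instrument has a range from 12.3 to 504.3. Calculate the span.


Span = upper range - lower range.
Span = 504.3 - (12.3)
Span = 492.0

492.0


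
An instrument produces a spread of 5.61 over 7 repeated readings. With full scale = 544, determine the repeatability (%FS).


Repeatability = (spread / full scale) * 100%.
R = (5.61 / 544) * 100
R = 1.031 %FS

1.031 %FS


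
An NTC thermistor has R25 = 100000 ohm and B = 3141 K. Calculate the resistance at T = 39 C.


NTC thermistor equation: Rt = R25 * exp(B * (1/T - 1/T25)).
T in Kelvin: 312.15 K, T25 = 298.15 K
1/T - 1/T25 = 1/312.15 - 1/298.15 = -0.00015043
B * (1/T - 1/T25) = 3141 * -0.00015043 = -0.4725
Rt = 100000 * exp(-0.4725) = 62344.4 ohm

62344.4 ohm


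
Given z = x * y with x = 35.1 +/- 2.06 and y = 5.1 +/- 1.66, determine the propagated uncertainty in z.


For a product z = x*y, the relative uncertainty is:
uz/z = sqrt((ux/x)^2 + (uy/y)^2)
Relative uncertainties: ux/x = 2.06/35.1 = 0.058689
uy/y = 1.66/5.1 = 0.32549
z = 35.1 * 5.1 = 179.0
uz = 179.0 * sqrt(0.058689^2 + 0.32549^2) = 59.206

59.206


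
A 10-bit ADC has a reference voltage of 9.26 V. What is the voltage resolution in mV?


The resolution (LSB) of an ADC is Vref / 2^n.
LSB = 9.26 / 2^10
LSB = 9.26 / 1024
LSB = 0.00904297 V = 9.04296875 mV

9.04296875 mV


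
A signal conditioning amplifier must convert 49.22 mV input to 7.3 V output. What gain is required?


Gain = Vout / Vin (converting to same units).
G = 7.3 V / 49.22 mV
G = 7300.0 mV / 49.22 mV
G = 148.31

148.31


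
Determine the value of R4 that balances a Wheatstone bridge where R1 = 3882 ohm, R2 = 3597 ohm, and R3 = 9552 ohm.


At balance: R1*R4 = R2*R3, so R4 = R2*R3/R1.
R4 = 3597 * 9552 / 3882
R4 = 34358544 / 3882
R4 = 8850.73 ohm

8850.73 ohm


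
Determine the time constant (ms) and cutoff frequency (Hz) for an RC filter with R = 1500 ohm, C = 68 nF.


Time constant: tau = R * C.
tau = 1500 * 6.80e-08 = 0.000102 s
tau = 0.102 ms
Cutoff frequency: fc = 1 / (2*pi*R*C).
fc = 1 / (2*pi*0.000102) = 1560.34 Hz

tau = 0.102 ms, fc = 1560.34 Hz


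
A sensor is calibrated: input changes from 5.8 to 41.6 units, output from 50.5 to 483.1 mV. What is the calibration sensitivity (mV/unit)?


Sensitivity = (y2 - y1) / (x2 - x1).
S = (483.1 - 50.5) / (41.6 - 5.8)
S = 432.6 / 35.8
S = 12.0838 mV/unit

12.0838 mV/unit


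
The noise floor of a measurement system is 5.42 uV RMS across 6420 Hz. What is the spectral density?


Noise spectral density = Vrms / sqrt(BW).
NSD = 5.42 / sqrt(6420)
NSD = 5.42 / 80.1249
NSD = 0.0676 uV/sqrt(Hz)

0.0676 uV/sqrt(Hz)


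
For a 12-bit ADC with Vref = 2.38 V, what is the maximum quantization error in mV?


The maximum quantization error is +/- LSB/2.
LSB = Vref / 2^n = 2.38 / 4096 = 0.00058105 V
Max error = LSB / 2 = 0.00058105 / 2 = 0.00029053 V
Max error = 0.2905 mV

0.2905 mV


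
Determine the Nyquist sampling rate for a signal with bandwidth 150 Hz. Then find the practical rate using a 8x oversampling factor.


By Nyquist theorem, fs_min = 2 * fmax.
fs_min = 2 * 150 = 300 Hz
Practical rate = 8 * fs_min = 8 * 300 = 2400 Hz

fs_min = 300 Hz, fs_practical = 2400 Hz


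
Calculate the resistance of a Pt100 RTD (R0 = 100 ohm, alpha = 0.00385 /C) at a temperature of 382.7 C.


The RTD equation: Rt = R0 * (1 + alpha * T).
Rt = 100 * (1 + 0.00385 * 382.7)
Rt = 100 * (1 + 1.473395)
Rt = 100 * 2.473395
Rt = 247.339 ohm

247.339 ohm


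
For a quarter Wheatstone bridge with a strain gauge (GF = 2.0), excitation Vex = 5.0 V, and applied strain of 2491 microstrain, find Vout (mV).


Quarter bridge output: Vout = (GF * epsilon * Vex) / 4.
Vout = (2.0 * 2491e-6 * 5.0) / 4
Vout = 0.02491 / 4 V
Vout = 0.0062275 V = 6.2275 mV

6.2275 mV


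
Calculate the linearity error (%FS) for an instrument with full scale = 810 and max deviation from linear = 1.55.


Linearity error = (max deviation / full scale) * 100%.
Linearity = (1.55 / 810) * 100
Linearity = 0.191 %FS

0.191 %FS


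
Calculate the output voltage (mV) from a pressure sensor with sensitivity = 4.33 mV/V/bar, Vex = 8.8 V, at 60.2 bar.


Output = sensitivity * Vex * P.
Vout = 4.33 * 8.8 * 60.2
Vout = 38.104 * 60.2
Vout = 2293.86 mV

2293.86 mV


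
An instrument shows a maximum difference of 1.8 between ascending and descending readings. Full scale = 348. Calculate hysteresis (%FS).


Hysteresis = (max difference / full scale) * 100%.
H = (1.8 / 348) * 100
H = 0.517 %FS

0.517 %FS


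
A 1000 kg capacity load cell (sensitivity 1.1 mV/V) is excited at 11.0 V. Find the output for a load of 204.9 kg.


Vout = rated_output * Vex * (load / capacity).
Vout = 1.1 * 11.0 * (204.9 / 1000)
Vout = 1.1 * 11.0 * 0.2049
Vout = 2.479 mV

2.479 mV


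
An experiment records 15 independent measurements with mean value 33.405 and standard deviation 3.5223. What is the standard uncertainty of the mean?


The standard uncertainty for Type A evaluation is u = s / sqrt(n).
u = 3.5223 / sqrt(15)
u = 3.5223 / 3.873
u = 0.9095

0.9095


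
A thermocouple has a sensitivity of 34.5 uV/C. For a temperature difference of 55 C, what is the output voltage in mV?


The thermocouple output V = sensitivity * dT.
V = 34.5 uV/C * 55 C
V = 1897.5 uV
V = 1.897 mV

1.897 mV


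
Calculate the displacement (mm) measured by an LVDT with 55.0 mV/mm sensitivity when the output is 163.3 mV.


Displacement = Vout / sensitivity.
d = 163.3 / 55.0
d = 2.969 mm

2.969 mm


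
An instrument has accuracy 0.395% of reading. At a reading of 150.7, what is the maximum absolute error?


Absolute error = (accuracy% / 100) * reading.
Error = (0.395 / 100) * 150.7
Error = 0.00395 * 150.7
Error = 0.5953

0.5953


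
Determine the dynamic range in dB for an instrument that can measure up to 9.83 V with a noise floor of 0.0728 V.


Dynamic range = 20 * log10(Vmax / Vnoise).
DR = 20 * log10(9.83 / 0.0728)
DR = 20 * log10(135.03)
DR = 42.61 dB

42.61 dB


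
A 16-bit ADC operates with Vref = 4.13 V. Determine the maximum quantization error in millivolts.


The maximum quantization error is +/- LSB/2.
LSB = Vref / 2^n = 4.13 / 65536 = 6.302e-05 V
Max error = LSB / 2 = 6.302e-05 / 2 = 3.151e-05 V
Max error = 0.0315 mV

0.0315 mV


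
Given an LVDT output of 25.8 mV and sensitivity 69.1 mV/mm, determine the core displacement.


Displacement = Vout / sensitivity.
d = 25.8 / 69.1
d = 0.373 mm

0.373 mm


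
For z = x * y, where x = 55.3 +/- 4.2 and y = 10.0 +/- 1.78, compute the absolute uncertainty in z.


For a product z = x*y, the relative uncertainty is:
uz/z = sqrt((ux/x)^2 + (uy/y)^2)
Relative uncertainties: ux/x = 4.2/55.3 = 0.075949
uy/y = 1.78/10.0 = 0.178
z = 55.3 * 10.0 = 553.0
uz = 553.0 * sqrt(0.075949^2 + 0.178^2) = 107.02

107.02


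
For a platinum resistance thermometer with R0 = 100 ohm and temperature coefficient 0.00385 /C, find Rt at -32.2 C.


The RTD equation: Rt = R0 * (1 + alpha * T).
Rt = 100 * (1 + 0.00385 * -32.2)
Rt = 100 * (1 + -0.12397)
Rt = 100 * 0.87603
Rt = 87.603 ohm

87.603 ohm


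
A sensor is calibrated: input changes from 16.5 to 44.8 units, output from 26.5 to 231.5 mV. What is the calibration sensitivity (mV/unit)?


Sensitivity = (y2 - y1) / (x2 - x1).
S = (231.5 - 26.5) / (44.8 - 16.5)
S = 205.0 / 28.3
S = 7.2438 mV/unit

7.2438 mV/unit


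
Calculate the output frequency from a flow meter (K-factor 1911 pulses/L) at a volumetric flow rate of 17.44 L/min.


Frequency = K * Q / 60 (converting L/min to L/s).
f = 1911 * 17.44 / 60
f = 33327.84 / 60
f = 555.46 Hz

555.46 Hz


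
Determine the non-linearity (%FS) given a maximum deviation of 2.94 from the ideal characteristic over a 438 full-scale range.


Linearity error = (max deviation / full scale) * 100%.
Linearity = (2.94 / 438) * 100
Linearity = 0.671 %FS

0.671 %FS


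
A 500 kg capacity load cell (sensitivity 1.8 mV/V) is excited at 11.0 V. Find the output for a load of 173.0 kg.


Vout = rated_output * Vex * (load / capacity).
Vout = 1.8 * 11.0 * (173.0 / 500)
Vout = 1.8 * 11.0 * 0.346
Vout = 6.851 mV

6.851 mV


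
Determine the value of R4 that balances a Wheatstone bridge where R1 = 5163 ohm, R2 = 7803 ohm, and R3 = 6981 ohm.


At balance: R1*R4 = R2*R3, so R4 = R2*R3/R1.
R4 = 7803 * 6981 / 5163
R4 = 54472743 / 5163
R4 = 10550.6 ohm

10550.6 ohm


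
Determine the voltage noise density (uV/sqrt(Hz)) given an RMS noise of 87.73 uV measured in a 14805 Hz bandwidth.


Noise spectral density = Vrms / sqrt(BW).
NSD = 87.73 / sqrt(14805)
NSD = 87.73 / 121.6758
NSD = 0.721 uV/sqrt(Hz)

0.721 uV/sqrt(Hz)


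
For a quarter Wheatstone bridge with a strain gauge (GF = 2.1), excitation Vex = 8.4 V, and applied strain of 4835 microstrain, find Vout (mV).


Quarter bridge output: Vout = (GF * epsilon * Vex) / 4.
Vout = (2.1 * 4835e-6 * 8.4) / 4
Vout = 0.0852894 / 4 V
Vout = 0.02132235 V = 21.3224 mV

21.3224 mV


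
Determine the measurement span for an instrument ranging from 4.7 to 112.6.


Span = upper range - lower range.
Span = 112.6 - (4.7)
Span = 107.9

107.9


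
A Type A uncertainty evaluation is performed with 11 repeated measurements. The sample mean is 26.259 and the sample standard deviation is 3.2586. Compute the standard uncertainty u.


The standard uncertainty for Type A evaluation is u = s / sqrt(n).
u = 3.2586 / sqrt(11)
u = 3.2586 / 3.3166
u = 0.9825

0.9825


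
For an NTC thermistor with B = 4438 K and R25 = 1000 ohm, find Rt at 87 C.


NTC thermistor equation: Rt = R25 * exp(B * (1/T - 1/T25)).
T in Kelvin: 360.15 K, T25 = 298.15 K
1/T - 1/T25 = 1/360.15 - 1/298.15 = -0.0005774
B * (1/T - 1/T25) = 4438 * -0.0005774 = -2.5625
Rt = 1000 * exp(-2.5625) = 77.1 ohm

77.1 ohm


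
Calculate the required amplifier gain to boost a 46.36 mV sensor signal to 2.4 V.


Gain = Vout / Vin (converting to same units).
G = 2.4 V / 46.36 mV
G = 2400.0 mV / 46.36 mV
G = 51.77

51.77


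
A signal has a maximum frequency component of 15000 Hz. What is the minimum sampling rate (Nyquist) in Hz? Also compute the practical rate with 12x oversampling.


By Nyquist theorem, fs_min = 2 * fmax.
fs_min = 2 * 15000 = 30000 Hz
Practical rate = 12 * fs_min = 12 * 30000 = 360000 Hz

fs_min = 30000 Hz, fs_practical = 360000 Hz


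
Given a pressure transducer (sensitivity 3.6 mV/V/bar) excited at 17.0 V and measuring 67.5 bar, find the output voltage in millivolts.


Output = sensitivity * Vex * P.
Vout = 3.6 * 17.0 * 67.5
Vout = 61.2 * 67.5
Vout = 4131.0 mV

4131.0 mV


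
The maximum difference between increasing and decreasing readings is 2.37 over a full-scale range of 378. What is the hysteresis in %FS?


Hysteresis = (max difference / full scale) * 100%.
H = (2.37 / 378) * 100
H = 0.627 %FS

0.627 %FS


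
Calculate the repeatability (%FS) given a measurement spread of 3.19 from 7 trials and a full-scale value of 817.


Repeatability = (spread / full scale) * 100%.
R = (3.19 / 817) * 100
R = 0.39 %FS

0.39 %FS


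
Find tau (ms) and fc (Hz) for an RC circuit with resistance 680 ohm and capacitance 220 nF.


Time constant: tau = R * C.
tau = 680 * 2.20e-07 = 0.0001496 s
tau = 0.1496 ms
Cutoff frequency: fc = 1 / (2*pi*R*C).
fc = 1 / (2*pi*0.0001496) = 1063.87 Hz

tau = 0.1496 ms, fc = 1063.87 Hz


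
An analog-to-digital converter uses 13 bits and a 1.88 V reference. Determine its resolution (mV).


The resolution (LSB) of an ADC is Vref / 2^n.
LSB = 1.88 / 2^13
LSB = 1.88 / 8192
LSB = 0.00022949 V = 0.22949219 mV

0.22949219 mV


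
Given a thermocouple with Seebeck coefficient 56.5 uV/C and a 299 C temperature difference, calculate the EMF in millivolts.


The thermocouple output V = sensitivity * dT.
V = 56.5 uV/C * 299 C
V = 16893.5 uV
V = 16.893 mV

16.893 mV


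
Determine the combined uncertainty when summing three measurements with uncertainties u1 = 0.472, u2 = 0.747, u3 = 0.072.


For a sum of independent quantities, uc = sqrt(u1^2 + u2^2 + u3^2).
uc = sqrt(0.472^2 + 0.747^2 + 0.072^2)
uc = sqrt(0.222784 + 0.558009 + 0.005184)
uc = 0.8866

0.8866


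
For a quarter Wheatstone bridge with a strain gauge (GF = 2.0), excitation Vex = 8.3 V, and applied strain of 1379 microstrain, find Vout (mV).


Quarter bridge output: Vout = (GF * epsilon * Vex) / 4.
Vout = (2.0 * 1379e-6 * 8.3) / 4
Vout = 0.0228914 / 4 V
Vout = 0.00572285 V = 5.7229 mV

5.7229 mV


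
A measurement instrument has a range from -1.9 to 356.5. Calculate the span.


Span = upper range - lower range.
Span = 356.5 - (-1.9)
Span = 358.4

358.4


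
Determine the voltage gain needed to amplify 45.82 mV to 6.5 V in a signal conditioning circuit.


Gain = Vout / Vin (converting to same units).
G = 6.5 V / 45.82 mV
G = 6500.0 mV / 45.82 mV
G = 141.86

141.86


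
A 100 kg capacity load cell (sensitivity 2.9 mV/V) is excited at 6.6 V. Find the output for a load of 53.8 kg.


Vout = rated_output * Vex * (load / capacity).
Vout = 2.9 * 6.6 * (53.8 / 100)
Vout = 2.9 * 6.6 * 0.538
Vout = 10.297 mV

10.297 mV


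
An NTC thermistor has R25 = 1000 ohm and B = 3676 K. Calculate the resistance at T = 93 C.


NTC thermistor equation: Rt = R25 * exp(B * (1/T - 1/T25)).
T in Kelvin: 366.15 K, T25 = 298.15 K
1/T - 1/T25 = 1/366.15 - 1/298.15 = -0.0006229
B * (1/T - 1/T25) = 3676 * -0.0006229 = -2.2898
Rt = 1000 * exp(-2.2898) = 101.3 ohm

101.3 ohm


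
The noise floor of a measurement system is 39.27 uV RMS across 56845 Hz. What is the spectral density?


Noise spectral density = Vrms / sqrt(BW).
NSD = 39.27 / sqrt(56845)
NSD = 39.27 / 238.4219
NSD = 0.1647 uV/sqrt(Hz)

0.1647 uV/sqrt(Hz)


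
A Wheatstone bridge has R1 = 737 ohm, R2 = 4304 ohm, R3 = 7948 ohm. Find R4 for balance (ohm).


At balance: R1*R4 = R2*R3, so R4 = R2*R3/R1.
R4 = 4304 * 7948 / 737
R4 = 34208192 / 737
R4 = 46415.46 ohm

46415.46 ohm


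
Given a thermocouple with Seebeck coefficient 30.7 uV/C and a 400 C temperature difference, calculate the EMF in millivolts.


The thermocouple output V = sensitivity * dT.
V = 30.7 uV/C * 400 C
V = 12280.0 uV
V = 12.28 mV

12.28 mV


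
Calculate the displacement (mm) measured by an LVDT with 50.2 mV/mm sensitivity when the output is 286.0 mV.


Displacement = Vout / sensitivity.
d = 286.0 / 50.2
d = 5.697 mm

5.697 mm


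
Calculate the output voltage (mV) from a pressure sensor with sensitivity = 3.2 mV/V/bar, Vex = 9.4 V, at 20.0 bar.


Output = sensitivity * Vex * P.
Vout = 3.2 * 9.4 * 20.0
Vout = 30.08 * 20.0
Vout = 601.6 mV

601.6 mV


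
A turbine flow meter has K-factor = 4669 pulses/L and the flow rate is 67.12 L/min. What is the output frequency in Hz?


Frequency = K * Q / 60 (converting L/min to L/s).
f = 4669 * 67.12 / 60
f = 313383.28 / 60
f = 5223.05 Hz

5223.05 Hz


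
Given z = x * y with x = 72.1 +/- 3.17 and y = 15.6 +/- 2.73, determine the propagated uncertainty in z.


For a product z = x*y, the relative uncertainty is:
uz/z = sqrt((ux/x)^2 + (uy/y)^2)
Relative uncertainties: ux/x = 3.17/72.1 = 0.043967
uy/y = 2.73/15.6 = 0.175
z = 72.1 * 15.6 = 1124.8
uz = 1124.8 * sqrt(0.043967^2 + 0.175^2) = 202.95

202.95


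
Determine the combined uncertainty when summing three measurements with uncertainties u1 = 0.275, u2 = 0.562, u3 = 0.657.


For a sum of independent quantities, uc = sqrt(u1^2 + u2^2 + u3^2).
uc = sqrt(0.275^2 + 0.562^2 + 0.657^2)
uc = sqrt(0.075625 + 0.315844 + 0.431649)
uc = 0.9073

0.9073


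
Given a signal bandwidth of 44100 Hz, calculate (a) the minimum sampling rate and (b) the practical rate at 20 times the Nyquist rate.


By Nyquist theorem, fs_min = 2 * fmax.
fs_min = 2 * 44100 = 88200 Hz
Practical rate = 20 * fs_min = 20 * 88200 = 1764000 Hz

fs_min = 88200 Hz, fs_practical = 1764000 Hz


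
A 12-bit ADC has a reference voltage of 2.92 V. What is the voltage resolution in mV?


The resolution (LSB) of an ADC is Vref / 2^n.
LSB = 2.92 / 2^12
LSB = 2.92 / 4096
LSB = 0.00071289 V = 0.71289062 mV

0.71289062 mV


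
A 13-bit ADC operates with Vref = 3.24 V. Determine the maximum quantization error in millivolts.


The maximum quantization error is +/- LSB/2.
LSB = Vref / 2^n = 3.24 / 8192 = 0.00039551 V
Max error = LSB / 2 = 0.00039551 / 2 = 0.00019775 V
Max error = 0.1978 mV

0.1978 mV


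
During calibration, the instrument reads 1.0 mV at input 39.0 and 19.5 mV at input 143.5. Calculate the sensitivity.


Sensitivity = (y2 - y1) / (x2 - x1).
S = (19.5 - 1.0) / (143.5 - 39.0)
S = 18.5 / 104.5
S = 0.177 mV/unit

0.177 mV/unit


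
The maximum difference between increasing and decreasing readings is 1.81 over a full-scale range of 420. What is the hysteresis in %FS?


Hysteresis = (max difference / full scale) * 100%.
H = (1.81 / 420) * 100
H = 0.431 %FS

0.431 %FS


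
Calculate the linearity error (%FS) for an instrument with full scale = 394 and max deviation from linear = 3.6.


Linearity error = (max deviation / full scale) * 100%.
Linearity = (3.6 / 394) * 100
Linearity = 0.914 %FS

0.914 %FS


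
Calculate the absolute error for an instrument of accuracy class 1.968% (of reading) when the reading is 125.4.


Absolute error = (accuracy% / 100) * reading.
Error = (1.968 / 100) * 125.4
Error = 0.01968 * 125.4
Error = 2.4679

2.4679


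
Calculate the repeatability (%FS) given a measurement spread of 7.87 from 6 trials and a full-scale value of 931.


Repeatability = (spread / full scale) * 100%.
R = (7.87 / 931) * 100
R = 0.845 %FS

0.845 %FS


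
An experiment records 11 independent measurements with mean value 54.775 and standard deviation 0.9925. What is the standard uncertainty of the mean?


The standard uncertainty for Type A evaluation is u = s / sqrt(n).
u = 0.9925 / sqrt(11)
u = 0.9925 / 3.3166
u = 0.2993

0.2993


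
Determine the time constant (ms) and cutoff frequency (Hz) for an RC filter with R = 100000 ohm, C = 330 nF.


Time constant: tau = R * C.
tau = 100000 * 3.30e-07 = 0.033 s
tau = 33.0 ms
Cutoff frequency: fc = 1 / (2*pi*R*C).
fc = 1 / (2*pi*0.033) = 4.82 Hz

tau = 33.0 ms, fc = 4.82 Hz


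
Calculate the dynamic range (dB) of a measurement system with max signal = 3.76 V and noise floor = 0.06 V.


Dynamic range = 20 * log10(Vmax / Vnoise).
DR = 20 * log10(3.76 / 0.06)
DR = 20 * log10(62.67)
DR = 35.94 dB

35.94 dB


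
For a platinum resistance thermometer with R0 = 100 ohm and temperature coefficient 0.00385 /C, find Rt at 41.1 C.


The RTD equation: Rt = R0 * (1 + alpha * T).
Rt = 100 * (1 + 0.00385 * 41.1)
Rt = 100 * (1 + 0.158235)
Rt = 100 * 1.158235
Rt = 115.823 ohm

115.823 ohm


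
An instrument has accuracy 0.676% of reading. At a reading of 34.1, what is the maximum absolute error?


Absolute error = (accuracy% / 100) * reading.
Error = (0.676 / 100) * 34.1
Error = 0.00676 * 34.1
Error = 0.2305

0.2305


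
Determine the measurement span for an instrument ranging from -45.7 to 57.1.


Span = upper range - lower range.
Span = 57.1 - (-45.7)
Span = 102.8

102.8


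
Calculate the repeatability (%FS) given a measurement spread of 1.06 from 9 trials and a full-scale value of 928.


Repeatability = (spread / full scale) * 100%.
R = (1.06 / 928) * 100
R = 0.114 %FS

0.114 %FS


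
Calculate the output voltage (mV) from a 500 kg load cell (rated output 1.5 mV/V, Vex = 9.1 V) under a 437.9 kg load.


Vout = rated_output * Vex * (load / capacity).
Vout = 1.5 * 9.1 * (437.9 / 500)
Vout = 1.5 * 9.1 * 0.8758
Vout = 11.955 mV

11.955 mV


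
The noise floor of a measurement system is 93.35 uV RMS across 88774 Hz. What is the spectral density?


Noise spectral density = Vrms / sqrt(BW).
NSD = 93.35 / sqrt(88774)
NSD = 93.35 / 297.9497
NSD = 0.3133 uV/sqrt(Hz)

0.3133 uV/sqrt(Hz)


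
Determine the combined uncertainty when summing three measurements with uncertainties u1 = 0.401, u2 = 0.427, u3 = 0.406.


For a sum of independent quantities, uc = sqrt(u1^2 + u2^2 + u3^2).
uc = sqrt(0.401^2 + 0.427^2 + 0.406^2)
uc = sqrt(0.160801 + 0.182329 + 0.164836)
uc = 0.7127

0.7127


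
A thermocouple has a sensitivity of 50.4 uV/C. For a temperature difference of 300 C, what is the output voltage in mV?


The thermocouple output V = sensitivity * dT.
V = 50.4 uV/C * 300 C
V = 15120.0 uV
V = 15.12 mV

15.12 mV


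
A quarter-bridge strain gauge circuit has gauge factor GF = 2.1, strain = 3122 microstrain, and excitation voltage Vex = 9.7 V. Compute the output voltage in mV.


Quarter bridge output: Vout = (GF * epsilon * Vex) / 4.
Vout = (2.1 * 3122e-6 * 9.7) / 4
Vout = 0.06359514 / 4 V
Vout = 0.01589879 V = 15.8988 mV

15.8988 mV


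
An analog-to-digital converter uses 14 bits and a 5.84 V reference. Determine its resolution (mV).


The resolution (LSB) of an ADC is Vref / 2^n.
LSB = 5.84 / 2^14
LSB = 5.84 / 16384
LSB = 0.00035645 V = 0.35644531 mV

0.35644531 mV


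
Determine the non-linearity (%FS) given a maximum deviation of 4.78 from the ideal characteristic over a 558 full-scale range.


Linearity error = (max deviation / full scale) * 100%.
Linearity = (4.78 / 558) * 100
Linearity = 0.857 %FS

0.857 %FS


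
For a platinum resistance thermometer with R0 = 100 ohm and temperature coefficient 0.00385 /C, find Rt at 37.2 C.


The RTD equation: Rt = R0 * (1 + alpha * T).
Rt = 100 * (1 + 0.00385 * 37.2)
Rt = 100 * (1 + 0.14322)
Rt = 100 * 1.14322
Rt = 114.322 ohm

114.322 ohm


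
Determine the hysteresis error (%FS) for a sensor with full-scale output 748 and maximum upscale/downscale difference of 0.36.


Hysteresis = (max difference / full scale) * 100%.
H = (0.36 / 748) * 100
H = 0.048 %FS

0.048 %FS


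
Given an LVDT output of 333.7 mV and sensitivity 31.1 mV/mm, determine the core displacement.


Displacement = Vout / sensitivity.
d = 333.7 / 31.1
d = 10.73 mm

10.73 mm


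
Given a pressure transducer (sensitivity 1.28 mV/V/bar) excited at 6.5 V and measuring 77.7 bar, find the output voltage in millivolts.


Output = sensitivity * Vex * P.
Vout = 1.28 * 6.5 * 77.7
Vout = 8.32 * 77.7
Vout = 646.46 mV

646.46 mV


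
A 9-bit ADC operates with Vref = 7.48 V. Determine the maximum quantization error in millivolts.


The maximum quantization error is +/- LSB/2.
LSB = Vref / 2^n = 7.48 / 512 = 0.01460938 V
Max error = LSB / 2 = 0.01460938 / 2 = 0.00730469 V
Max error = 7.3047 mV

7.3047 mV


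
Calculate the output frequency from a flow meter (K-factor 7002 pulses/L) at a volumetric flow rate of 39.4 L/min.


Frequency = K * Q / 60 (converting L/min to L/s).
f = 7002 * 39.4 / 60
f = 275878.8 / 60
f = 4597.98 Hz

4597.98 Hz


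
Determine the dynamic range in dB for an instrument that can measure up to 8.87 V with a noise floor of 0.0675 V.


Dynamic range = 20 * log10(Vmax / Vnoise).
DR = 20 * log10(8.87 / 0.0675)
DR = 20 * log10(131.41)
DR = 42.37 dB

42.37 dB


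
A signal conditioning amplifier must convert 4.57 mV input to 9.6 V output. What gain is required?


Gain = Vout / Vin (converting to same units).
G = 9.6 V / 4.57 mV
G = 9600.0 mV / 4.57 mV
G = 2100.66

2100.66


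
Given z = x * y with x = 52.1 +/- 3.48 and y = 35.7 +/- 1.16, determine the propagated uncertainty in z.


For a product z = x*y, the relative uncertainty is:
uz/z = sqrt((ux/x)^2 + (uy/y)^2)
Relative uncertainties: ux/x = 3.48/52.1 = 0.066795
uy/y = 1.16/35.7 = 0.032493
z = 52.1 * 35.7 = 1860.0
uz = 1860.0 * sqrt(0.066795^2 + 0.032493^2) = 138.156

138.156


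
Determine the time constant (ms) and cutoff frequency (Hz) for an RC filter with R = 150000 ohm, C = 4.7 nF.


Time constant: tau = R * C.
tau = 150000 * 4.70e-09 = 0.000705 s
tau = 0.705 ms
Cutoff frequency: fc = 1 / (2*pi*R*C).
fc = 1 / (2*pi*0.000705) = 225.75 Hz

tau = 0.705 ms, fc = 225.75 Hz


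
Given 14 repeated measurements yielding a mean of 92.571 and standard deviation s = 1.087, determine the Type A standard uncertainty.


The standard uncertainty for Type A evaluation is u = s / sqrt(n).
u = 1.087 / sqrt(14)
u = 1.087 / 3.7417
u = 0.2905

0.2905


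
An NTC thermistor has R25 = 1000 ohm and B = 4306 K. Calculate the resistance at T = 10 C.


NTC thermistor equation: Rt = R25 * exp(B * (1/T - 1/T25)).
T in Kelvin: 283.15 K, T25 = 298.15 K
1/T - 1/T25 = 1/283.15 - 1/298.15 = 0.00017768
B * (1/T - 1/T25) = 4306 * 0.00017768 = 0.7651
Rt = 1000 * exp(0.7651) = 2149.2 ohm

2149.2 ohm


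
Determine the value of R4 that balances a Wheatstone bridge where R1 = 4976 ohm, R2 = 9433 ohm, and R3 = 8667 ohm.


At balance: R1*R4 = R2*R3, so R4 = R2*R3/R1.
R4 = 9433 * 8667 / 4976
R4 = 81755811 / 4976
R4 = 16430.03 ohm

16430.03 ohm


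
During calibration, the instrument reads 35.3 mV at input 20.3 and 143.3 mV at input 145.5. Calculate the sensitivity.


Sensitivity = (y2 - y1) / (x2 - x1).
S = (143.3 - 35.3) / (145.5 - 20.3)
S = 108.0 / 125.2
S = 0.8626 mV/unit

0.8626 mV/unit


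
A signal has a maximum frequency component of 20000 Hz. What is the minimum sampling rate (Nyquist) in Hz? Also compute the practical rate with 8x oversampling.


By Nyquist theorem, fs_min = 2 * fmax.
fs_min = 2 * 20000 = 40000 Hz
Practical rate = 8 * fs_min = 8 * 40000 = 320000 Hz

fs_min = 40000 Hz, fs_practical = 320000 Hz


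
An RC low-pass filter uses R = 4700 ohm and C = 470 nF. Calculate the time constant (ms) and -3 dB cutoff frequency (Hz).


Time constant: tau = R * C.
tau = 4700 * 4.70e-07 = 0.002209 s
tau = 2.209 ms
Cutoff frequency: fc = 1 / (2*pi*R*C).
fc = 1 / (2*pi*0.002209) = 72.05 Hz

tau = 2.209 ms, fc = 72.05 Hz


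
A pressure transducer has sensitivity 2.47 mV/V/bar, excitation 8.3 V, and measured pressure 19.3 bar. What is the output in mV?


Output = sensitivity * Vex * P.
Vout = 2.47 * 8.3 * 19.3
Vout = 20.501 * 19.3
Vout = 395.67 mV

395.67 mV


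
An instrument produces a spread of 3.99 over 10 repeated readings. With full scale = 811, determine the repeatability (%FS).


Repeatability = (spread / full scale) * 100%.
R = (3.99 / 811) * 100
R = 0.492 %FS

0.492 %FS


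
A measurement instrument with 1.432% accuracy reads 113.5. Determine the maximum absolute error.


Absolute error = (accuracy% / 100) * reading.
Error = (1.432 / 100) * 113.5
Error = 0.01432 * 113.5
Error = 1.6253

1.6253


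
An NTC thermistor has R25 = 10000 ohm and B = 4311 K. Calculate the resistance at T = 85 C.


NTC thermistor equation: Rt = R25 * exp(B * (1/T - 1/T25)).
T in Kelvin: 358.15 K, T25 = 298.15 K
1/T - 1/T25 = 1/358.15 - 1/298.15 = -0.00056189
B * (1/T - 1/T25) = 4311 * -0.00056189 = -2.4223
Rt = 10000 * exp(-2.4223) = 887.2 ohm

887.2 ohm


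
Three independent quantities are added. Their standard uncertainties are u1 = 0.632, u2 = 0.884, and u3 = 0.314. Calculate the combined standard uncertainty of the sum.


For a sum of independent quantities, uc = sqrt(u1^2 + u2^2 + u3^2).
uc = sqrt(0.632^2 + 0.884^2 + 0.314^2)
uc = sqrt(0.399424 + 0.781456 + 0.098596)
uc = 1.1311

1.1311


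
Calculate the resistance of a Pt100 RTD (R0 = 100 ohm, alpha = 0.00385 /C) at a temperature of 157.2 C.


The RTD equation: Rt = R0 * (1 + alpha * T).
Rt = 100 * (1 + 0.00385 * 157.2)
Rt = 100 * (1 + 0.60522)
Rt = 100 * 1.60522
Rt = 160.522 ohm

160.522 ohm


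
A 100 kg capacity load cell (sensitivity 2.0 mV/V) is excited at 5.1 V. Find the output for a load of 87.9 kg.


Vout = rated_output * Vex * (load / capacity).
Vout = 2.0 * 5.1 * (87.9 / 100)
Vout = 2.0 * 5.1 * 0.879
Vout = 8.966 mV

8.966 mV


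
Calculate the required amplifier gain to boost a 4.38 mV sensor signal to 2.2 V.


Gain = Vout / Vin (converting to same units).
G = 2.2 V / 4.38 mV
G = 2200.0 mV / 4.38 mV
G = 502.28

502.28


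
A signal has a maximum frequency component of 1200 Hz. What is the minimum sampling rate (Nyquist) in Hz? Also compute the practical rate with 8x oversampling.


By Nyquist theorem, fs_min = 2 * fmax.
fs_min = 2 * 1200 = 2400 Hz
Practical rate = 8 * fs_min = 8 * 2400 = 19200 Hz

fs_min = 2400 Hz, fs_practical = 19200 Hz


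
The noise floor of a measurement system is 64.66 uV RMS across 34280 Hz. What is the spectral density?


Noise spectral density = Vrms / sqrt(BW).
NSD = 64.66 / sqrt(34280)
NSD = 64.66 / 185.1486
NSD = 0.3492 uV/sqrt(Hz)

0.3492 uV/sqrt(Hz)


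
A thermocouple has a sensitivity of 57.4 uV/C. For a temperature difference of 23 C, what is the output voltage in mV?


The thermocouple output V = sensitivity * dT.
V = 57.4 uV/C * 23 C
V = 1320.2 uV
V = 1.32 mV

1.32 mV


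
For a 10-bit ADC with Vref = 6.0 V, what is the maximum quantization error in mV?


The maximum quantization error is +/- LSB/2.
LSB = Vref / 2^n = 6.0 / 1024 = 0.00585938 V
Max error = LSB / 2 = 0.00585938 / 2 = 0.00292969 V
Max error = 2.9297 mV

2.9297 mV


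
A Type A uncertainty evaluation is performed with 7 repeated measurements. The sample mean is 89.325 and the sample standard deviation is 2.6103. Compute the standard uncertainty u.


The standard uncertainty for Type A evaluation is u = s / sqrt(n).
u = 2.6103 / sqrt(7)
u = 2.6103 / 2.6458
u = 0.9866

0.9866


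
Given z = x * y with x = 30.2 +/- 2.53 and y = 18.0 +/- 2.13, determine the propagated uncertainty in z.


For a product z = x*y, the relative uncertainty is:
uz/z = sqrt((ux/x)^2 + (uy/y)^2)
Relative uncertainties: ux/x = 2.53/30.2 = 0.083775
uy/y = 2.13/18.0 = 0.118333
z = 30.2 * 18.0 = 543.6
uz = 543.6 * sqrt(0.083775^2 + 0.118333^2) = 78.815

78.815


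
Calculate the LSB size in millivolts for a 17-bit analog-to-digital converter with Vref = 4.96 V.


The resolution (LSB) of an ADC is Vref / 2^n.
LSB = 4.96 / 2^17
LSB = 4.96 / 131072
LSB = 3.784e-05 V = 0.0378418 mV

0.0378418 mV


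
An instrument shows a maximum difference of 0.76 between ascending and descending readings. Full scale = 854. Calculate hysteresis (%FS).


Hysteresis = (max difference / full scale) * 100%.
H = (0.76 / 854) * 100
H = 0.089 %FS

0.089 %FS


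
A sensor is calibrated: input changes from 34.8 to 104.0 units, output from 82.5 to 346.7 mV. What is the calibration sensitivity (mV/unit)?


Sensitivity = (y2 - y1) / (x2 - x1).
S = (346.7 - 82.5) / (104.0 - 34.8)
S = 264.2 / 69.2
S = 3.8179 mV/unit

3.8179 mV/unit


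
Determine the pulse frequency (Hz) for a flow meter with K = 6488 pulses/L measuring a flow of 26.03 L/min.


Frequency = K * Q / 60 (converting L/min to L/s).
f = 6488 * 26.03 / 60
f = 168882.64 / 60
f = 2814.71 Hz

2814.71 Hz


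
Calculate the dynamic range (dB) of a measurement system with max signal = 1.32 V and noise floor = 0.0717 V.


Dynamic range = 20 * log10(Vmax / Vnoise).
DR = 20 * log10(1.32 / 0.0717)
DR = 20 * log10(18.41)
DR = 25.3 dB

25.3 dB


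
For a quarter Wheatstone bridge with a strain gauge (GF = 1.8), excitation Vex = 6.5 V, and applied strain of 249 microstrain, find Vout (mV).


Quarter bridge output: Vout = (GF * epsilon * Vex) / 4.
Vout = (1.8 * 249e-6 * 6.5) / 4
Vout = 0.0029133 / 4 V
Vout = 0.00072832 V = 0.7283 mV

0.7283 mV


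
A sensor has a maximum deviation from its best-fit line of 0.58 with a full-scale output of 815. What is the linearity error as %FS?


Linearity error = (max deviation / full scale) * 100%.
Linearity = (0.58 / 815) * 100
Linearity = 0.071 %FS

0.071 %FS


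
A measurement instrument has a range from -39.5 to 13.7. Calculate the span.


Span = upper range - lower range.
Span = 13.7 - (-39.5)
Span = 53.2

53.2


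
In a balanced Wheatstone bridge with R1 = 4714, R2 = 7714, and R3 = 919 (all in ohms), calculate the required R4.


At balance: R1*R4 = R2*R3, so R4 = R2*R3/R1.
R4 = 7714 * 919 / 4714
R4 = 7089166 / 4714
R4 = 1503.85 ohm

1503.85 ohm


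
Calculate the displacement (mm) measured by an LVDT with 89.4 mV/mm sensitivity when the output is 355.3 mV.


Displacement = Vout / sensitivity.
d = 355.3 / 89.4
d = 3.974 mm

3.974 mm


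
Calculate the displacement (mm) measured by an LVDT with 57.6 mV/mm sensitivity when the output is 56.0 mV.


Displacement = Vout / sensitivity.
d = 56.0 / 57.6
d = 0.972 mm

0.972 mm


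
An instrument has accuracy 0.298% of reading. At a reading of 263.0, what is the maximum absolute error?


Absolute error = (accuracy% / 100) * reading.
Error = (0.298 / 100) * 263.0
Error = 0.00298 * 263.0
Error = 0.7837

0.7837
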